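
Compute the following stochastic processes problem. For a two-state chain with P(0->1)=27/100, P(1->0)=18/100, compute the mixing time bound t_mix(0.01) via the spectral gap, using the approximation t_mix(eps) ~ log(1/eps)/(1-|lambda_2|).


lambda_2 = |1 - p01 - p10| = |1 - 0.2700 - 0.1800| = 0.5500
t_mix ~ log(1/eps)/(1 - |lambda_2|)
= log(100)/(1 - 0.5500) = 4.6052/0.4500
= 10.2337

10.2337


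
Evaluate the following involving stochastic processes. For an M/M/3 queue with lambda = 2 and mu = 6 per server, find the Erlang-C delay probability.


a = lambda/mu = 0.3333
rho = a/c = 0.1111
Erlang-C formula applied:
C(c,a) = 0.0050

0.0050


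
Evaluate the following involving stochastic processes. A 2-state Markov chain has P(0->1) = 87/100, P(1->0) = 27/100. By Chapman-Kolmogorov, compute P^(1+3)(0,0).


P^4 = P^1 * P^3
Computing via matrix multiplication of the transition matrix.
Entry (0,0) of P^4 = 0.2371

0.2371


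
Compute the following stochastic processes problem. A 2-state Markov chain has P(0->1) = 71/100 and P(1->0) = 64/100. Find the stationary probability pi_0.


Stationary distribution: pi_0 = p10/(p01+p10), pi_1 = p01/(p01+p10)
p01 = 0.7100, p10 = 0.6400
pi_0 = 0.4741

0.4741


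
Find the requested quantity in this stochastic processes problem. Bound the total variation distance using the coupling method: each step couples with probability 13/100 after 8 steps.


TV distance bound <= (1-delta)^n
= (1 - 0.1300)^8
= 0.8700^8
= 0.3282

0.3282


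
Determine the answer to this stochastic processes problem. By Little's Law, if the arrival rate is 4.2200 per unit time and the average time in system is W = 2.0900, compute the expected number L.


Little's Law: L = lambda * W
= 4.2200 * 2.0900
= 8.8198

8.8198


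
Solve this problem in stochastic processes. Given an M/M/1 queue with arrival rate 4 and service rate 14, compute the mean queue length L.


rho = 4/14 = 0.2857
L = rho/(1-rho)
= 0.2857/0.7143
= 0.4000

0.4000


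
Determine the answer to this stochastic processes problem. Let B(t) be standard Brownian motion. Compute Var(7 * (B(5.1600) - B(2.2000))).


Var(alpha*(B(t)-B(s))) = alpha^2 * (t-s)
= 7^2 * (5.1600 - 2.2000)
= 49 * 2.9600
= 145.0400

145.0400


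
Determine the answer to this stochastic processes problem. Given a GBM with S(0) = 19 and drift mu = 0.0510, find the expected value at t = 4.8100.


E[S(t)] = S(0) * exp(mu * t)
= 19 * exp(0.0510 * 4.8100)
= 19 * 1.2780
= 24.2823

24.2823


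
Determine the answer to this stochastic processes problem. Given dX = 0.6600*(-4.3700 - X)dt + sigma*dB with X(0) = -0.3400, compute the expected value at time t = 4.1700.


E[X(t)] = mu + (X(0) - mu)*exp(-theta*t)
= -4.3700 + (-0.3400 - -4.3700)*exp(-0.6600*4.1700)
= -4.3700 + 4.0300 * 0.0638
= -4.1129

-4.1129


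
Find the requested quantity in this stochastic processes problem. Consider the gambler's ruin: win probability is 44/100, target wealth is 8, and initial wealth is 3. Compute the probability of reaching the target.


Gambler's ruin formula:
r = q/p = 0.5600/0.4400 = 1.2727
P(win) = (1 - r^i)/(1 - r^N)
= (1 - 1.2727^3)/(1 - 1.2727^8)
= 0.1804

0.1804


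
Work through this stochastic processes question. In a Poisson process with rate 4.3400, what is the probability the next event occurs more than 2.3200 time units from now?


P(X > t) = exp(-lambda * t)
= exp(-4.3400 * 2.3200)
= exp(-10.0688) = 4.2381e-05

4.2381e-05


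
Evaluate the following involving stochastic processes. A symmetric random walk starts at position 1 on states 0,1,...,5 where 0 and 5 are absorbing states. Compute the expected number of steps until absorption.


For symmetric RW on 0,...,N with absorbing barriers, E(i) = i*(N-i)
E(1) = 1 * 4 = 4

4


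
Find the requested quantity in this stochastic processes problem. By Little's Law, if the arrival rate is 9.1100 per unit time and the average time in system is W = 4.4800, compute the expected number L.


Little's Law: L = lambda * W
= 9.1100 * 4.4800
= 40.8128

40.8128


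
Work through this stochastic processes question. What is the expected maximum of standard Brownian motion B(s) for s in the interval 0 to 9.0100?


E(max B(s)) = sqrt(2t/pi)
= sqrt(2*9.0100/pi)
= sqrt(5.7359)
= 2.3950

2.3950


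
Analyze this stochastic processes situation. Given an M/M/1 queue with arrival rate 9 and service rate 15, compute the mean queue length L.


rho = 9/15 = 0.6000
L = rho/(1-rho)
= 0.6000/0.4000
= 1.5000

1.5000


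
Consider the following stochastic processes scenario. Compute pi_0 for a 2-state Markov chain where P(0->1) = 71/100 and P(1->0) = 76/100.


Stationary distribution: pi_0 = p10/(p01+p10), pi_1 = p01/(p01+p10)
p01 = 0.7100, p10 = 0.7600
pi_0 = 0.5170

0.5170


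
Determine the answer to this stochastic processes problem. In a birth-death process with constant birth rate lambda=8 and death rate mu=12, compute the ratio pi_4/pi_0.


For birth-death process, pi_n/pi_0 = (lambda/mu)^n
= (8/12)^4
= 0.1975

0.1975


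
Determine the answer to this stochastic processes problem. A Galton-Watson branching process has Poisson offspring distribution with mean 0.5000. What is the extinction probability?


Since mu = 0.5000 <= 1, extinction probability = 1.

1.0000


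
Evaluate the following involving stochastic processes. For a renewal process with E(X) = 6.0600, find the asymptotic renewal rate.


Long-run renewal rate = 1/E(X)
= 1/6.0600
= 0.1650

0.1650


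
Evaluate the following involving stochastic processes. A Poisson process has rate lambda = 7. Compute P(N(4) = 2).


P(N(t)=k) = (lambda*t)^k * exp(-lambda*t) / k!
lambda*t = 28
= 28^2 * exp(-28) / 2!
= 784 * 6.9144e-13 / 2
= 2.7104e-10

2.7104e-10


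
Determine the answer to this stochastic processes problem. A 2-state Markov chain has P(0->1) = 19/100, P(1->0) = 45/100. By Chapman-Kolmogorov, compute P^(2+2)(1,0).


P^4 = P^2 * P^2
Computing via matrix multiplication of the transition matrix.
Entry (1,0) of P^4 = 0.6913

0.6913


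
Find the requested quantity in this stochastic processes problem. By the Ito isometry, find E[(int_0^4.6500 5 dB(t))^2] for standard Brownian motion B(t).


By Ito isometry: E[(int f dB)^2] = int f^2 dt
= 5^2 * 4.6500
= 25 * 4.6500 = 116.2500

116.2500


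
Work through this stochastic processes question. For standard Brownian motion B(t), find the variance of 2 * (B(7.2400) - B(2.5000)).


Var(alpha*(B(t)-B(s))) = alpha^2 * (t-s)
= 2^2 * (7.2400 - 2.5000)
= 4 * 4.7400
= 18.9600

18.9600


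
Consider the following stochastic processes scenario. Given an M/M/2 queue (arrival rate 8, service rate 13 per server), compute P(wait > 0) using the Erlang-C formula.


a = lambda/mu = 0.6154
rho = a/c = 0.3077
Erlang-C formula applied:
C(c,a) = 0.1448

0.1448


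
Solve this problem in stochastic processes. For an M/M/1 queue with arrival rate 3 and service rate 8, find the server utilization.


rho = lambda/mu
= 3/8
= 0.3750

0.3750


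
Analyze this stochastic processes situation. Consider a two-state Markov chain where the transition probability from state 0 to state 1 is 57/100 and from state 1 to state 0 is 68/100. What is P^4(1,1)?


Computing P^4 by matrix multiplication.
P = [[0.4300, 0.5700], [0.6800, 0.3200]]
After raising P to the power 4:
P^4(1,1) = 0.4581

0.4581


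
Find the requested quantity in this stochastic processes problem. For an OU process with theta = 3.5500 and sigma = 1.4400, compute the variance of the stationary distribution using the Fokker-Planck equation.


Stationary variance = sigma^2 / (2*theta)
= 1.4400^2 / (2*3.5500)
= 2.0736 / 7.1000
= 0.2921

0.2921


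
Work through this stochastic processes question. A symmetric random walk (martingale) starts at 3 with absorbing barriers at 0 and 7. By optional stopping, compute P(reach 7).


By optional stopping theorem: E(M at tau) = M(0) = 3
P(hit 7)*7 + P(hit 0)*0 = 3
P(hit 7) = (3 - 0)/(7 - 0) = 3/7 = 0.4286

0.4286


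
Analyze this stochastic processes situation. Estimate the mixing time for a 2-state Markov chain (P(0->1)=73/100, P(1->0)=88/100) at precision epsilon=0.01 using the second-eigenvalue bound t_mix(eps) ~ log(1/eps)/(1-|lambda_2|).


lambda_2 = |1 - p01 - p10| = |1 - 0.7300 - 0.8800| = 0.6100
t_mix ~ log(1/eps)/(1 - |lambda_2|)
= log(100)/(1 - 0.6100) = 4.6052/0.3900
= 11.8081

11.8081


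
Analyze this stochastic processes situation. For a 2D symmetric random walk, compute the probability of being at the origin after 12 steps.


P = C(12,6)^2 / 4^12
= 924^2 / 16777216
= 853776 / 16777216
= 0.0509

0.0509


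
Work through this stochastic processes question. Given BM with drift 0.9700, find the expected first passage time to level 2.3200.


Expected first passage time = a/mu
= 2.3200/0.9700
= 2.3918

2.3918


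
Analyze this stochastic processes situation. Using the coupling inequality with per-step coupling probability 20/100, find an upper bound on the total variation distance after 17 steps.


TV distance bound <= (1-delta)^n
= (1 - 0.2000)^17
= 0.8000^17
= 0.0225

0.0225


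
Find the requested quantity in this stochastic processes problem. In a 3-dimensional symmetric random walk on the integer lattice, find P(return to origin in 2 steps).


P(return in 2 steps) = P(reverse first step) = 1/(2d)
= 1/6
= 0.1667

0.1667


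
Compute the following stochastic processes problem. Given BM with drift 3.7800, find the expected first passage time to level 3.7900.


Expected first passage time = a/mu
= 3.7900/3.7800
= 1.0026

1.0026


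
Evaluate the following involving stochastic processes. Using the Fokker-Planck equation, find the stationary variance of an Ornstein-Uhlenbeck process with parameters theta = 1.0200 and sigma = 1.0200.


Stationary variance = sigma^2 / (2*theta)
= 1.0200^2 / (2*1.0200)
= 1.0404 / 2.0400
= 0.5100

0.5100


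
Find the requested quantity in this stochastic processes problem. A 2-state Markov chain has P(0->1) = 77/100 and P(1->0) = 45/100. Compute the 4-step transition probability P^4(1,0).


Computing P^4 by matrix multiplication.
P = [[0.2300, 0.7700], [0.4500, 0.5500]]
After raising P to the power 4:
P^4(1,0) = 0.3680

0.3680


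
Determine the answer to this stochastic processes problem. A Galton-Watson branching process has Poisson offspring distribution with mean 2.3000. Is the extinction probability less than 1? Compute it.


Since mu = 2.3000 > 1, extinction prob q < 1.
Solve s = exp(mu*(s-1)) iteratively.
q = 0.1376

0.1376


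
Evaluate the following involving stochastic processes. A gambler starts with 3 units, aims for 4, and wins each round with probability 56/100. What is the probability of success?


Gambler's ruin formula:
r = q/p = 0.4400/0.5600 = 0.7857
P(win) = (1 - r^i)/(1 - r^N)
= (1 - 0.7857^3)/(1 - 0.7857^4)
= 0.8321

0.8321


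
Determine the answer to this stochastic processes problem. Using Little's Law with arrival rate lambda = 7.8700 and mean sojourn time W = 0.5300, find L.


Little's Law: L = lambda * W
= 7.8700 * 0.5300
= 4.1711

4.1711


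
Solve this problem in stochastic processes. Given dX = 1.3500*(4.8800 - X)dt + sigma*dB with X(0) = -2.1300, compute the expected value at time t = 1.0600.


E[X(t)] = mu + (X(0) - mu)*exp(-theta*t)
= 4.8800 + (-2.1300 - 4.8800)*exp(-1.3500*1.0600)
= 4.8800 + -7.0100 * 0.2391
= 3.2041

3.2041


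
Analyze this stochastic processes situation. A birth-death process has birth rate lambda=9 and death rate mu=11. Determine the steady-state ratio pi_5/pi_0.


For birth-death process, pi_n/pi_0 = (lambda/mu)^n
= (9/11)^5
= 0.3666

0.3666


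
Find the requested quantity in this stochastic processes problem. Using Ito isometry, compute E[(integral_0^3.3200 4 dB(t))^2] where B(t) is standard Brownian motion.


By Ito isometry: E[(int f dB)^2] = int f^2 dt
= 4^2 * 3.3200
= 16 * 3.3200 = 53.1200

53.1200


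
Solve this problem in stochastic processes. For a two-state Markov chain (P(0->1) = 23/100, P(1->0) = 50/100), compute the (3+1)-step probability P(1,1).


P^4 = P^3 * P^1
Computing via matrix multiplication of the transition matrix.
Entry (1,1) of P^4 = 0.3187

0.3187


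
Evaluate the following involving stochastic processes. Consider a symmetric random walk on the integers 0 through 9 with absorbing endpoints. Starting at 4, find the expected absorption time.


For symmetric RW on 0,...,N with absorbing barriers, E(i) = i*(N-i)
E(4) = 4 * 5 = 20

20


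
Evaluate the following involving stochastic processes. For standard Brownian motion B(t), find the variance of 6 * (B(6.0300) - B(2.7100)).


Var(alpha*(B(t)-B(s))) = alpha^2 * (t-s)
= 6^2 * (6.0300 - 2.7100)
= 36 * 3.3200
= 119.5200

119.5200


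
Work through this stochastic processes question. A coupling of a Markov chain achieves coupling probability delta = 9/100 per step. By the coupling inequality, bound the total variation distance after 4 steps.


TV distance bound <= (1-delta)^n
= (1 - 0.0900)^4
= 0.9100^4
= 0.6857

0.6857


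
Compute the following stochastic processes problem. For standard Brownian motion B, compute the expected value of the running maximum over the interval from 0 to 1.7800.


E(max B(s)) = sqrt(2t/pi)
= sqrt(2*1.7800/pi)
= sqrt(1.1332)
= 1.0645

1.0645


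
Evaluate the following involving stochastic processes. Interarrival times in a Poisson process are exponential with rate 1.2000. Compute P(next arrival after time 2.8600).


P(X > t) = exp(-lambda * t)
= exp(-1.2000 * 2.8600)
= exp(-3.4320) = 0.0323

0.0323


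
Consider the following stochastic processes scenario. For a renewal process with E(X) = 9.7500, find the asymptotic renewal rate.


Long-run renewal rate = 1/E(X)
= 1/9.7500
= 0.1026

0.1026


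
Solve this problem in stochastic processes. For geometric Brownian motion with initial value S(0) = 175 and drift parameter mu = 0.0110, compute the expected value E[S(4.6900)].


E[S(t)] = S(0) * exp(mu * t)
= 175 * exp(0.0110 * 4.6900)
= 175 * 1.0529
= 184.2652

184.2652


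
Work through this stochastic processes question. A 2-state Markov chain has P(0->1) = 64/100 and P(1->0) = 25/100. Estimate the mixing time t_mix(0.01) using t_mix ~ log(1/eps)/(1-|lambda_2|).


lambda_2 = |1 - p01 - p10| = |1 - 0.6400 - 0.2500| = 0.1100
t_mix ~ log(1/eps)/(1 - |lambda_2|)
= log(100)/(1 - 0.1100) = 4.6052/0.8900
= 5.1743

5.1743


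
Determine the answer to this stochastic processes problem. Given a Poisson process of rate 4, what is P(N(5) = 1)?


P(N(t)=k) = (lambda*t)^k * exp(-lambda*t) / k!
lambda*t = 20
= 20^1 * exp(-20) / 1!
= 20 * 2.0612e-09 / 1
= 4.1223e-08

4.1223e-08


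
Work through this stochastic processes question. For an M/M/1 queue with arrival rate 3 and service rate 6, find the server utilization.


rho = lambda/mu
= 3/6
= 0.5000

0.5000


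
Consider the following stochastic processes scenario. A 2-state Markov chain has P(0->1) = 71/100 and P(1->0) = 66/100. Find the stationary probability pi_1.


Stationary distribution: pi_0 = p10/(p01+p10), pi_1 = p01/(p01+p10)
p01 = 0.7100, p10 = 0.6600
pi_1 = 0.5182

0.5182


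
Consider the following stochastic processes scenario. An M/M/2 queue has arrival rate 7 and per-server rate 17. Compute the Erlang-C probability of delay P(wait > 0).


a = lambda/mu = 0.4118
rho = a/c = 0.2059
Erlang-C formula applied:
C(c,a) = 0.0703

0.0703


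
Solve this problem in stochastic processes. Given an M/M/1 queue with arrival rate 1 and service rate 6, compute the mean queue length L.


rho = 1/6 = 0.1667
L = rho/(1-rho)
= 0.1667/0.8333
= 0.2000

0.2000


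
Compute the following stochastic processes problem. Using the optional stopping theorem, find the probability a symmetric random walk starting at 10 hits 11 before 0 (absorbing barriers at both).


By optional stopping theorem: E(M at tau) = M(0) = 10
P(hit 11)*11 + P(hit 0)*0 = 10
P(hit 11) = (10 - 0)/(11 - 0) = 10/11 = 0.9091

0.9091


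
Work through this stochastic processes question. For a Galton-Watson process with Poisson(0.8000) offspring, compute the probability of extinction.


Since mu = 0.8000 <= 1, extinction probability = 1.

1.0000


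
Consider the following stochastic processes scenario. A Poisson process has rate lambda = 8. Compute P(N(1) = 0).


P(N(t)=k) = (lambda*t)^k * exp(-lambda*t) / k!
lambda*t = 8
= 8^0 * exp(-8) / 0!
= 1 * 3.3546e-04 / 1
= 3.3546e-04

3.3546e-04


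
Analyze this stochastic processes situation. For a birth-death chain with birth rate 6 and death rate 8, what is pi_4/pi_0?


For birth-death process, pi_n/pi_0 = (lambda/mu)^n
= (6/8)^4
= 0.3164

0.3164


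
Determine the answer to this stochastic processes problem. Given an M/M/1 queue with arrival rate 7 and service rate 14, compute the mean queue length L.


rho = 7/14 = 0.5000
L = rho/(1-rho)
= 0.5000/0.5000
= 1.0000

1.0000


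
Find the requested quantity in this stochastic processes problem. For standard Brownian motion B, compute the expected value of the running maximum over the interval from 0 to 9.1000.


E(max B(s)) = sqrt(2t/pi)
= sqrt(2*9.1000/pi)
= sqrt(5.7932)
= 2.4069

2.4069


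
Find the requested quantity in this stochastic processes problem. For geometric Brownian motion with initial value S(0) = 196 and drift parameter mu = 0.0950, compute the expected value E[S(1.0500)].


E[S(t)] = S(0) * exp(mu * t)
= 196 * exp(0.0950 * 1.0500)
= 196 * 1.1049
= 216.5594

216.5594


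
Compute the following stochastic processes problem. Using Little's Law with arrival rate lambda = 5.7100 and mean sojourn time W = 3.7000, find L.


Little's Law: L = lambda * W
= 5.7100 * 3.7000
= 21.1270

21.1270


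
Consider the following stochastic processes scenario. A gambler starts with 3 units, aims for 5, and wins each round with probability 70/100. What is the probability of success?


Gambler's ruin formula:
r = q/p = 0.3000/0.7000 = 0.4286
P(win) = (1 - r^i)/(1 - r^N)
= (1 - 0.4286^3)/(1 - 0.4286^5)
= 0.9348

0.9348


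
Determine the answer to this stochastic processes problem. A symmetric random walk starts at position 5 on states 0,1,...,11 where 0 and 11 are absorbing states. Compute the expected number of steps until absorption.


For symmetric RW on 0,...,N with absorbing barriers, E(i) = i*(N-i)
E(5) = 5 * 6 = 30

30


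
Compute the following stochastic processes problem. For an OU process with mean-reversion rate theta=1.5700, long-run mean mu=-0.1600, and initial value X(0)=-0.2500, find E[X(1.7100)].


E[X(t)] = mu + (X(0) - mu)*exp(-theta*t)
= -0.1600 + (-0.2500 - -0.1600)*exp(-1.5700*1.7100)
= -0.1600 + -0.0900 * 0.0682
= -0.1661

-0.1661


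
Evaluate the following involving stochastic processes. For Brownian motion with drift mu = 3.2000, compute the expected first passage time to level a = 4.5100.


Expected first passage time = a/mu
= 4.5100/3.2000
= 1.4094

1.4094


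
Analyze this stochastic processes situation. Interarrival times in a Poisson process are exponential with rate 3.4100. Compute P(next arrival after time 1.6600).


P(X > t) = exp(-lambda * t)
= exp(-3.4100 * 1.6600)
= exp(-5.6606) = 0.0035

0.0035


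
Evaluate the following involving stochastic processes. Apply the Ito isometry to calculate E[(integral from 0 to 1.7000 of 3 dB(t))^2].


By Ito isometry: E[(int f dB)^2] = int f^2 dt
= 3^2 * 1.7000
= 9 * 1.7000 = 15.3000

15.3000


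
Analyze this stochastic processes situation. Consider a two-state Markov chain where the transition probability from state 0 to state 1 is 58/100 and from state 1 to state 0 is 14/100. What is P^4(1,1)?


Computing P^4 by matrix multiplication.
P = [[0.4200, 0.5800], [0.1400, 0.8600]]
After raising P to the power 4:
P^4(1,1) = 0.8068

0.8068


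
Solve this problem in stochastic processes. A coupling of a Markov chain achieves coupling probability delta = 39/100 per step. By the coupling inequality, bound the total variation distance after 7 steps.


TV distance bound <= (1-delta)^n
= (1 - 0.3900)^7
= 0.6100^7
= 0.0314

0.0314


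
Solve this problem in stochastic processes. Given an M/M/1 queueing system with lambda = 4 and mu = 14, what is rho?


rho = lambda/mu
= 4/14
= 0.2857

0.2857


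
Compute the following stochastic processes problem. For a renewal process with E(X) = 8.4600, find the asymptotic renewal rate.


Long-run renewal rate = 1/E(X)
= 1/8.4600
= 0.1182

0.1182


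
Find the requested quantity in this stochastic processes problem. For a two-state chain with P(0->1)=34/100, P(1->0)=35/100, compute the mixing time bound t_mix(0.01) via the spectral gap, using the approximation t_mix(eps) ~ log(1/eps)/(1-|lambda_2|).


lambda_2 = |1 - p01 - p10| = |1 - 0.3400 - 0.3500| = 0.3100
t_mix ~ log(1/eps)/(1 - |lambda_2|)
= log(100)/(1 - 0.3100) = 4.6052/0.6900
= 6.6742

6.6742


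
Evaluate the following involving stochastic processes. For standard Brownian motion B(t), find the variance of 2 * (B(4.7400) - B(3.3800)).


Var(alpha*(B(t)-B(s))) = alpha^2 * (t-s)
= 2^2 * (4.7400 - 3.3800)
= 4 * 1.3600
= 5.4400

5.4400


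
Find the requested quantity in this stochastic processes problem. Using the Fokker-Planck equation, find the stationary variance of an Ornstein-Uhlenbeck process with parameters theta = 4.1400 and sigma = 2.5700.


Stationary variance = sigma^2 / (2*theta)
= 2.5700^2 / (2*4.1400)
= 6.6049 / 8.2800
= 0.7977

0.7977


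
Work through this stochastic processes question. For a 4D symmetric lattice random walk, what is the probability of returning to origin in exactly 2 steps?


P(return in 2 steps) = P(reverse first step) = 1/(2d)
= 1/8
= 0.1250

0.1250


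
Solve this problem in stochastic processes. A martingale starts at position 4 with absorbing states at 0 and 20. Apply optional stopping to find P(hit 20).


By optional stopping theorem: E(M at tau) = M(0) = 4
P(hit 20)*20 + P(hit 0)*0 = 4
P(hit 20) = (4 - 0)/(20 - 0) = 1/5 = 0.2000

0.2000


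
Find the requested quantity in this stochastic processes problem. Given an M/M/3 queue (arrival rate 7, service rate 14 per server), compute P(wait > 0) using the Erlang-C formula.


a = lambda/mu = 0.5000
rho = a/c = 0.1667
Erlang-C formula applied:
C(c,a) = 0.0152

0.0152


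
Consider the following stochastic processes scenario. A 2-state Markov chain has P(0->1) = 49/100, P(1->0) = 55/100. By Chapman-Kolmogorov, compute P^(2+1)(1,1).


P^3 = P^2 * P^1
Computing via matrix multiplication of the transition matrix.
Entry (1,1) of P^3 = 0.4711

0.4711


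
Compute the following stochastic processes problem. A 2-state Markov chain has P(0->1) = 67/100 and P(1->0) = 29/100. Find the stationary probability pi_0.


Stationary distribution: pi_0 = p10/(p01+p10), pi_1 = p01/(p01+p10)
p01 = 0.6700, p10 = 0.2900
pi_0 = 0.3021

0.3021


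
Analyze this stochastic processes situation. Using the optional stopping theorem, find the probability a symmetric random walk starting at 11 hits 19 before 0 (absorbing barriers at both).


By optional stopping theorem: E(M at tau) = M(0) = 11
P(hit 19)*19 + P(hit 0)*0 = 11
P(hit 19) = (11 - 0)/(19 - 0) = 11/19 = 0.5789

0.5789


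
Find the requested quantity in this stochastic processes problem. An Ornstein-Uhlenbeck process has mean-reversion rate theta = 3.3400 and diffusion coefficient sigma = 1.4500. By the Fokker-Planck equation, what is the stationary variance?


Stationary variance = sigma^2 / (2*theta)
= 1.4500^2 / (2*3.3400)
= 2.1025 / 6.6800
= 0.3147

0.3147


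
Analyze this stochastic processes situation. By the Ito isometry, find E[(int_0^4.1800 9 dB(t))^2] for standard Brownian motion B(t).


By Ito isometry: E[(int f dB)^2] = int f^2 dt
= 9^2 * 4.1800
= 81 * 4.1800 = 338.5800

338.5800


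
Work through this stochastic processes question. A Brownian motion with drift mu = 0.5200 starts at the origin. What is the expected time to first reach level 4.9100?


Expected first passage time = a/mu
= 4.9100/0.5200
= 9.4423

9.4423


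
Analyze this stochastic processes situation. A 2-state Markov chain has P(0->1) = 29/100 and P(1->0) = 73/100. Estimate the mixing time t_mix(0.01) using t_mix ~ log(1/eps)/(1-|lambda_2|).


lambda_2 = |1 - p01 - p10| = |1 - 0.2900 - 0.7300| = 0.0200
t_mix ~ log(1/eps)/(1 - |lambda_2|)
= log(100)/(1 - 0.0200) = 4.6052/0.9800
= 4.6992

4.6992


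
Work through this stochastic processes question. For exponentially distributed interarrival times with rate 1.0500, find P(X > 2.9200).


P(X > t) = exp(-lambda * t)
= exp(-1.0500 * 2.9200)
= exp(-3.0660) = 0.0466

0.0466


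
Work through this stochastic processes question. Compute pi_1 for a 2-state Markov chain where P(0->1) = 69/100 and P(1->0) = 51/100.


Stationary distribution: pi_0 = p10/(p01+p10), pi_1 = p01/(p01+p10)
p01 = 0.6900, p10 = 0.5100
pi_1 = 0.5750

0.5750


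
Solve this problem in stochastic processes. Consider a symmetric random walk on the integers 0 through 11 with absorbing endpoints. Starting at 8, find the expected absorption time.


For symmetric RW on 0,...,N with absorbing barriers, E(i) = i*(N-i)
E(8) = 8 * 3 = 24

24


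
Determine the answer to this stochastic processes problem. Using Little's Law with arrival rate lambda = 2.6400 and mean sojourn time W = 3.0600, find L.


Little's Law: L = lambda * W
= 2.6400 * 3.0600
= 8.0784

8.0784


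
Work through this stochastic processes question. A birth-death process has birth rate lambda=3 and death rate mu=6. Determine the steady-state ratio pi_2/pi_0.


For birth-death process, pi_n/pi_0 = (lambda/mu)^n
= (3/6)^2
= 0.2500

0.2500


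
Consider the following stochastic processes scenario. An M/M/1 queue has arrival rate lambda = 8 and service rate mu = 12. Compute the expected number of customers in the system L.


rho = 8/12 = 0.6667
L = rho/(1-rho)
= 0.6667/0.3333
= 2.0000

2.0000


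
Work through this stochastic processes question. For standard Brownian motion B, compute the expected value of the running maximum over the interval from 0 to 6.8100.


E(max B(s)) = sqrt(2t/pi)
= sqrt(2*6.8100/pi)
= sqrt(4.3354)
= 2.0822

2.0822


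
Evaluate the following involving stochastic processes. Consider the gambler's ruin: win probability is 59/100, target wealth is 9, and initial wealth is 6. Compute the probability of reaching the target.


Gambler's ruin formula:
r = q/p = 0.4100/0.5900 = 0.6949
P(win) = (1 - r^i)/(1 - r^N)
= (1 - 0.6949^6)/(1 - 0.6949^9)
= 0.9222

0.9222


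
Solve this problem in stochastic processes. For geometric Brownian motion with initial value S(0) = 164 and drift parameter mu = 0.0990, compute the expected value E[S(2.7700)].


E[S(t)] = S(0) * exp(mu * t)
= 164 * exp(0.0990 * 2.7700)
= 164 * 1.3155
= 215.7448

215.7448


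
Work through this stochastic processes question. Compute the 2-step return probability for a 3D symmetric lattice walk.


P(return in 2 steps) = P(reverse first step) = 1/(2d)
= 1/6
= 0.1667

0.1667


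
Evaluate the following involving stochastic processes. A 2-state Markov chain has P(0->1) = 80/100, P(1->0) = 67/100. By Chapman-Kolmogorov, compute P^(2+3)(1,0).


P^5 = P^2 * P^3
Computing via matrix multiplication of the transition matrix.
Entry (1,0) of P^5 = 0.4662

0.4662


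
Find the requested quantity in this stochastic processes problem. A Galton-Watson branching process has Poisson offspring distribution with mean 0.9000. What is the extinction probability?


Since mu = 0.9000 <= 1, extinction probability = 1.

1.0000


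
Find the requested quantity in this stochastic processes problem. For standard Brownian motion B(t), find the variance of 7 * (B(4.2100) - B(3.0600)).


Var(alpha*(B(t)-B(s))) = alpha^2 * (t-s)
= 7^2 * (4.2100 - 3.0600)
= 49 * 1.1500
= 56.3500

56.3500


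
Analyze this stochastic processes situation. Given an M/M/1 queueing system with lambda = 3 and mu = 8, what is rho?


rho = lambda/mu
= 3/8
= 0.3750

0.3750


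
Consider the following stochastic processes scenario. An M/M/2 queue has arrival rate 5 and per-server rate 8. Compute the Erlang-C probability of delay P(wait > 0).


a = lambda/mu = 0.6250
rho = a/c = 0.3125
Erlang-C formula applied:
C(c,a) = 0.1488

0.1488


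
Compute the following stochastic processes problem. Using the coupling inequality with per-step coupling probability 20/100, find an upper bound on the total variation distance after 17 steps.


TV distance bound <= (1-delta)^n
= (1 - 0.2000)^17
= 0.8000^17
= 0.0225

0.0225


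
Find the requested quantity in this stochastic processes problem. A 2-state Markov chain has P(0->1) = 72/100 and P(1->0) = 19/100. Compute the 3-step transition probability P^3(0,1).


Computing P^3 by matrix multiplication.
P = [[0.2800, 0.7200], [0.1900, 0.8100]]
After raising P to the power 3:
P^3(0,1) = 0.7906

0.7906


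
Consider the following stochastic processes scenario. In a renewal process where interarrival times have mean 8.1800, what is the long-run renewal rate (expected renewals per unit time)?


Long-run renewal rate = 1/E(X)
= 1/8.1800
= 0.1222

0.1222


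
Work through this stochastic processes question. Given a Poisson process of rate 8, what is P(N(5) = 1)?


P(N(t)=k) = (lambda*t)^k * exp(-lambda*t) / k!
lambda*t = 40
= 40^1 * exp(-40) / 1!
= 40 * 4.2484e-18 / 1
= 1.6993e-16

1.6993e-16


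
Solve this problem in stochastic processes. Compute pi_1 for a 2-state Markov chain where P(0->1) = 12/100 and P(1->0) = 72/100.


Stationary distribution: pi_0 = p10/(p01+p10), pi_1 = p01/(p01+p10)
p01 = 0.1200, p10 = 0.7200
pi_1 = 0.1429

0.1429


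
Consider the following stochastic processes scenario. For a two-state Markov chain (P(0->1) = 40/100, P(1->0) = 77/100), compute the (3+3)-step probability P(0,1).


P^6 = P^3 * P^3
Computing via matrix multiplication of the transition matrix.
Entry (0,1) of P^6 = 0.3419

0.3419


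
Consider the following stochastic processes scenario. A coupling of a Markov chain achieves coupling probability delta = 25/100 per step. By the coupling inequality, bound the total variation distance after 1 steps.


TV distance bound <= (1-delta)^n
= (1 - 0.2500)^1
= 0.7500^1
= 0.7500

0.7500


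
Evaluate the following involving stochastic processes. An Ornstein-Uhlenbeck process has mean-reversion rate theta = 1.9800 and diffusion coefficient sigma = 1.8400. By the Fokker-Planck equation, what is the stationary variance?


Stationary variance = sigma^2 / (2*theta)
= 1.8400^2 / (2*1.9800)
= 3.3856 / 3.9600
= 0.8549

0.8549


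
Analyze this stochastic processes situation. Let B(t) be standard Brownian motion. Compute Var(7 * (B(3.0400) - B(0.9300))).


Var(alpha*(B(t)-B(s))) = alpha^2 * (t-s)
= 7^2 * (3.0400 - 0.9300)
= 49 * 2.1100
= 103.3900

103.3900


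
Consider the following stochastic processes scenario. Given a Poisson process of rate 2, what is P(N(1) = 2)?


P(N(t)=k) = (lambda*t)^k * exp(-lambda*t) / k!
lambda*t = 2
= 2^2 * exp(-2) / 2!
= 4 * 0.1353 / 2
= 0.2707

0.2707


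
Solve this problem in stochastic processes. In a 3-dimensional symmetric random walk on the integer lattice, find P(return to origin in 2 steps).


P(return in 2 steps) = P(reverse first step) = 1/(2d)
= 1/6
= 0.1667

0.1667


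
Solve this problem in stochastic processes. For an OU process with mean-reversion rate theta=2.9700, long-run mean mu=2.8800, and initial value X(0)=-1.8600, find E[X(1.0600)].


E[X(t)] = mu + (X(0) - mu)*exp(-theta*t)
= 2.8800 + (-1.8600 - 2.8800)*exp(-2.9700*1.0600)
= 2.8800 + -4.7400 * 0.0429
= 2.6765

2.6765


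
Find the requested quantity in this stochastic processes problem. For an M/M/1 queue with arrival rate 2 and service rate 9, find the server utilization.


rho = lambda/mu
= 2/9
= 0.2222

0.2222


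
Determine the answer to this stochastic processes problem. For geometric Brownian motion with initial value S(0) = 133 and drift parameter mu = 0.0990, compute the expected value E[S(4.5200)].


E[S(t)] = S(0) * exp(mu * t)
= 133 * exp(0.0990 * 4.5200)
= 133 * 1.5644
= 208.0605

208.0605


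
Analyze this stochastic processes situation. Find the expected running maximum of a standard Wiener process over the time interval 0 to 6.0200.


E(max B(s)) = sqrt(2t/pi)
= sqrt(2*6.0200/pi)
= sqrt(3.8325)
= 1.9577

1.9577


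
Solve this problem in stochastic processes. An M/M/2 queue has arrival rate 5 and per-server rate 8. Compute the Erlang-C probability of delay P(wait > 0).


a = lambda/mu = 0.6250
rho = a/c = 0.3125
Erlang-C formula applied:
C(c,a) = 0.1488

0.1488


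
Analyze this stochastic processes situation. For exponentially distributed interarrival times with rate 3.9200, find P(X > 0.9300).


P(X > t) = exp(-lambda * t)
= exp(-3.9200 * 0.9300)
= exp(-3.6456) = 0.0261

0.0261


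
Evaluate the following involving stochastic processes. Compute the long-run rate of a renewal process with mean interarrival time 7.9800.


Long-run renewal rate = 1/E(X)
= 1/7.9800
= 0.1253

0.1253


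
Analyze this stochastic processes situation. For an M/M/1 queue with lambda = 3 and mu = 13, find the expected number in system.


rho = 3/13 = 0.2308
L = rho/(1-rho)
= 0.2308/0.7692
= 0.3000

0.3000


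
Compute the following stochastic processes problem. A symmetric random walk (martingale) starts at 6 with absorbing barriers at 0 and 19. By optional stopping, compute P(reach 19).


By optional stopping theorem: E(M at tau) = M(0) = 6
P(hit 19)*19 + P(hit 0)*0 = 6
P(hit 19) = (6 - 0)/(19 - 0) = 6/19 = 0.3158

0.3158


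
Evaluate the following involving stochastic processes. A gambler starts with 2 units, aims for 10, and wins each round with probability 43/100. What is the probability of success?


Gambler's ruin formula:
r = q/p = 0.5700/0.4300 = 1.3256
P(win) = (1 - r^i)/(1 - r^N)
= (1 - 1.3256^2)/(1 - 1.3256^10)
= 0.0481

0.0481


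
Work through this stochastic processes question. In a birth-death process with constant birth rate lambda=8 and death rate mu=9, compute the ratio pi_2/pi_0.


For birth-death process, pi_n/pi_0 = (lambda/mu)^n
= (8/9)^2
= 0.7901

0.7901


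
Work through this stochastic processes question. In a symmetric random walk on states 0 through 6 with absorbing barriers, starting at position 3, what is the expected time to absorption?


For symmetric RW on 0,...,N with absorbing barriers, E(i) = i*(N-i)
E(3) = 3 * 3 = 9

9


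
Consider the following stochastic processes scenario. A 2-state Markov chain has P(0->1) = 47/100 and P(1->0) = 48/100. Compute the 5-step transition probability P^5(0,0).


Computing P^5 by matrix multiplication.
P = [[0.5300, 0.4700], [0.4800, 0.5200]]
After raising P to the power 5:
P^5(0,0) = 0.5053

0.5053


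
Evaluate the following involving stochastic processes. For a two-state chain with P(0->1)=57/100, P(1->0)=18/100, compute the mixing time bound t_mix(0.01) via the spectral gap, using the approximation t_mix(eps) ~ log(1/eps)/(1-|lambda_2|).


lambda_2 = |1 - p01 - p10| = |1 - 0.5700 - 0.1800| = 0.2500
t_mix ~ log(1/eps)/(1 - |lambda_2|)
= log(100)/(1 - 0.2500) = 4.6052/0.7500
= 6.1402

6.1402


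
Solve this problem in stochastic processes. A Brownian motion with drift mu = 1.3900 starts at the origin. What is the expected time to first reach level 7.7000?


Expected first passage time = a/mu
= 7.7000/1.3900
= 5.5396

5.5396


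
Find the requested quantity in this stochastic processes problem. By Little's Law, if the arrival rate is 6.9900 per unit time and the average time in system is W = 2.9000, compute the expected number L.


Little's Law: L = lambda * W
= 6.9900 * 2.9000
= 20.2710

20.2710


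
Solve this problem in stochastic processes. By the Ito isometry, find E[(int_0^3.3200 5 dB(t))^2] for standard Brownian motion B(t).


By Ito isometry: E[(int f dB)^2] = int f^2 dt
= 5^2 * 3.3200
= 25 * 3.3200 = 83.0000

83.0000


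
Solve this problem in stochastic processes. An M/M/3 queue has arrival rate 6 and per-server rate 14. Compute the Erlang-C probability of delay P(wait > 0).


a = lambda/mu = 0.4286
rho = a/c = 0.1429
Erlang-C formula applied:
C(c,a) = 0.0100

0.0100


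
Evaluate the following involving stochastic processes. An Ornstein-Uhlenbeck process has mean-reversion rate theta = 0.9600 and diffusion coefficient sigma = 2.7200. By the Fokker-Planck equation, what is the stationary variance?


Stationary variance = sigma^2 / (2*theta)
= 2.7200^2 / (2*0.9600)
= 7.3984 / 1.9200
= 3.8533

3.8533


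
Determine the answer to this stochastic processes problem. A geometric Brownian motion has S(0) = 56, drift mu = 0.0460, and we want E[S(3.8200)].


E[S(t)] = S(0) * exp(mu * t)
= 56 * exp(0.0460 * 3.8200)
= 56 * 1.1921
= 66.7578

66.7578


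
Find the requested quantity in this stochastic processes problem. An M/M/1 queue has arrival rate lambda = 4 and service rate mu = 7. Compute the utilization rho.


rho = lambda/mu
= 4/7
= 0.5714

0.5714


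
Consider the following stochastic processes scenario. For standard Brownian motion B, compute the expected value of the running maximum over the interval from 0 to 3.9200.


E(max B(s)) = sqrt(2t/pi)
= sqrt(2*3.9200/pi)
= sqrt(2.4955)
= 1.5797

1.5797


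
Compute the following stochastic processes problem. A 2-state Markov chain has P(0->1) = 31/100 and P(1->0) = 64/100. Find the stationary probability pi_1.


Stationary distribution: pi_0 = p10/(p01+p10), pi_1 = p01/(p01+p10)
p01 = 0.3100, p10 = 0.6400
pi_1 = 0.3263

0.3263


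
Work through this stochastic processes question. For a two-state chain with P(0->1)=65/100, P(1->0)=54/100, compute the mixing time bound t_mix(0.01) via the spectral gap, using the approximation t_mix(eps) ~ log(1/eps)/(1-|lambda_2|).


lambda_2 = |1 - p01 - p10| = |1 - 0.6500 - 0.5400| = 0.1900
t_mix ~ log(1/eps)/(1 - |lambda_2|)
= log(100)/(1 - 0.1900) = 4.6052/0.8100
= 5.6854

5.6854


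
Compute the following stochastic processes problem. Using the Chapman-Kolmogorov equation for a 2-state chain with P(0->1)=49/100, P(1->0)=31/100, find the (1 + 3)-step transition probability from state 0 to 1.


P^4 = P^1 * P^3
Computing via matrix multiplication of the transition matrix.
Entry (0,1) of P^4 = 0.6115

0.6115


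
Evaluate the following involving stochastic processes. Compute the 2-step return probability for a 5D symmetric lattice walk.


P(return in 2 steps) = P(reverse first step) = 1/(2d)
= 1/10
= 0.1000

0.1000


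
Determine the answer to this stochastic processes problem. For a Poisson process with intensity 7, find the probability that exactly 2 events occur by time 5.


P(N(t)=k) = (lambda*t)^k * exp(-lambda*t) / k!
lambda*t = 35
= 35^2 * exp(-35) / 2!
= 1225 * 6.3051e-16 / 2
= 3.8619e-13

3.8619e-13


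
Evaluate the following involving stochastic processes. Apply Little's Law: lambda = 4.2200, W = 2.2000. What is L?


Little's Law: L = lambda * W
= 4.2200 * 2.2000
= 9.2840

9.2840


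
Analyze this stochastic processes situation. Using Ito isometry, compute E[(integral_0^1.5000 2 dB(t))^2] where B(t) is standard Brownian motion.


By Ito isometry: E[(int f dB)^2] = int f^2 dt
= 2^2 * 1.5000
= 4 * 1.5000 = 6.0000

6.0000


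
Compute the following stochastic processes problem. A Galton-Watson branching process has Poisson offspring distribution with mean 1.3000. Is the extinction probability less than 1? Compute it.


Since mu = 1.3000 > 1, extinction prob q < 1.
Solve s = exp(mu*(s-1)) iteratively.
q = 0.5770

0.5770


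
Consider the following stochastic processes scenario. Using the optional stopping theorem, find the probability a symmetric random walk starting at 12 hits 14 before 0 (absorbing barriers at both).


By optional stopping theorem: E(M at tau) = M(0) = 12
P(hit 14)*14 + P(hit 0)*0 = 12
P(hit 14) = (12 - 0)/(14 - 0) = 6/7 = 0.8571

0.8571
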